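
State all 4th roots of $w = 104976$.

|w| = 104976, arg(w) = 0°
Root modulus = 104976^(1/4) = 18
Root arguments: θ_k = (0° + 360°k)/4 for k = 0, 1, ..., 3
Roots: 18, 18i, -18, -18i


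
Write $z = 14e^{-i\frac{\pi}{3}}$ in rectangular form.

a = r cos θ = 14 * 1/2 = 7
b = r sin θ = 14 * -sqrt(3)/2 = -7*sqrt(3)
z = 7 - 7*sqrt(3)i


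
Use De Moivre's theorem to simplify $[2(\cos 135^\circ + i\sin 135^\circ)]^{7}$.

By De Moivre: z^n = r^n(cos(nθ) + i sin(nθ))
= 2^7(cos(7*135°) + i sin(7*135°))
= 128(cos 225° + i sin 225°)
= -64*sqrt(2) - 64*sqrt(2)i


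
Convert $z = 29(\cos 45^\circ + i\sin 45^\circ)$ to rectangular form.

a = r cos θ = 29 * sqrt(2)/2 = 29*sqrt(2)/2
b = r sin θ = 29 * sqrt(2)/2 = 29*sqrt(2)/2
z = 29*sqrt(2)/2 + (29*sqrt(2)/2)i


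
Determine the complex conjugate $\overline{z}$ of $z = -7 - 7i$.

If z = a + bi, then conjugate(z) = a - bi
conjugate(-7 - 7i) = -7 + 7i


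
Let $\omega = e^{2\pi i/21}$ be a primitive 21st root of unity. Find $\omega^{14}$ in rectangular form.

ω^14 = e^(2πi·14/21) = e^(i·4π/3)
= cos(4π/3) + i sin(4π/3)
= -1/2 - (sqrt(3)/2)i


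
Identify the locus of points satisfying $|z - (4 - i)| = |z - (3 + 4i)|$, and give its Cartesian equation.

|z - z1| = |z - z2| means z is equidistant from z1 and z2,
i.e. the perpendicular bisector of the segment from (4, -1) to (3, 4) (midpoint (7/2, 3/2)).
With z = x + yi, square both sides:
(x - 4)^2 + (y - (-1))^2 = (x - 3)^2 + (y - 4)^2
The x^2 and y^2 terms cancel: -2x + 10y = 25 - 17 = 8
Simplify: x - 5y = -4
Locus: Perpendicular bisector of the segment from (4, -1) to (3, 4): the line x - 5y = -4


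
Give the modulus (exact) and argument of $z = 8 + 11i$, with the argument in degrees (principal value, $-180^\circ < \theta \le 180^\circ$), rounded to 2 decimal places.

|z| = sqrt(8^2 + 11^2) = sqrt(185)
arg(z) = arctan(b/a) = arctan(11/8) (quadrant-adjusted) = 53.97°


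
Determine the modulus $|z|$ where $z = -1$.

|z| = sqrt(a^2 + b^2) = sqrt((-1)^2 + 0^2) = sqrt(1) = 1


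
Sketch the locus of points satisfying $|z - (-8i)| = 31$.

|z - z0| = r describes a circle centered at z0 with radius r
Here z0 = -8i and r = 31
Locus: Circle centered at (0, -8) with radius 31


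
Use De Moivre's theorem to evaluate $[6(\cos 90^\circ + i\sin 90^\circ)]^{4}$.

By De Moivre: z^n = r^n(cos(nθ) + i sin(nθ))
= 6^4(cos(4*90°) + i sin(4*90°))
= 1296(cos 0° + i sin 0°)
= 1296


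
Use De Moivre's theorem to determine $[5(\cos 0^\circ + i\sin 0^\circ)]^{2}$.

By De Moivre: z^n = r^n(cos(nθ) + i sin(nθ))
= 5^2(cos(2*0°) + i sin(2*0°))
= 25(cos 0° + i sin 0°)
= 25


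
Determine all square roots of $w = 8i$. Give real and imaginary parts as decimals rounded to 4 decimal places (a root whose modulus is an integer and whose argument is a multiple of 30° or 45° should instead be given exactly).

|w| = 8, arg(w) = 90°
Root modulus = 8^(1/2) ≈ 2.828427
Root arguments: θ_k = (90° + 360°k)/2 for k = 0, 1, ..., 1
Compute each root as (root modulus)(cos θ_k + i sin θ_k) using full-precision intermediates, then round to 4 decimal places.
Roots: 2.0000 + 2.0000i, -2.0000 - 2.0000i


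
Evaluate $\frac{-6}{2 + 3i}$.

Multiply numerator and denominator by conjugate (2 - 3i):
= (-6)(2 - 3i) / (2^2 + 3^2)
= (-12 + 18i) / 13
= -12/13 + (18/13)i


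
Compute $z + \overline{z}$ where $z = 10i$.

z + conjugate(z) = (a + bi) + (a - bi) = 2a
= 2 * 0 = 0


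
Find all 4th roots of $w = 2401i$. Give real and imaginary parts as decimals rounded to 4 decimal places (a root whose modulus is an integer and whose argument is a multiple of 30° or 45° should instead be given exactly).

|w| = 2401, arg(w) = 90°
Root modulus = 2401^(1/4) = 7
Root arguments: θ_k = (90° + 360°k)/4 for k = 0, 1, ..., 3
Compute each root as (root modulus)(cos θ_k + i sin θ_k) using full-precision intermediates, then round to 4 decimal places.
Roots: 6.4672 + 2.6788i, -2.6788 + 6.4672i, -6.4672 - 2.6788i, 2.6788 - 6.4672i


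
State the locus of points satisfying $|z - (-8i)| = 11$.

|z - z0| = r describes a circle centered at z0 with radius r
Here z0 = -8i and r = 11
Locus: Circle centered at (0, -8) with radius 11


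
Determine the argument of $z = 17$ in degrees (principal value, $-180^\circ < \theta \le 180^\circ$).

b = 0 and a > 0, so z lies on the positive real axis: θ = 0°


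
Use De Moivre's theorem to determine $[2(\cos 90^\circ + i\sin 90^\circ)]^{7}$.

By De Moivre: z^n = r^n(cos(nθ) + i sin(nθ))
= 2^7(cos(7*90°) + i sin(7*90°))
= 128(cos 270° + i sin 270°)
= -128i


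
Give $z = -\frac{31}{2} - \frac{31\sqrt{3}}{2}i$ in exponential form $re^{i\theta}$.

r = |z| = sqrt((-31/2)^2 + (-31*sqrt(3)/2)^2) = sqrt(961/4 + 2883/4) = sqrt(961) = 31
θ = arctan(b/a) = arctan(-26.8468/-15.5) (quadrant-adjusted) = -120° = -2π/3
z = 31e^(-i*2π/3)


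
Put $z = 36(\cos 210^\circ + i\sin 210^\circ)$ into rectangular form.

a = r cos θ = 36 * -sqrt(3)/2 = -18*sqrt(3)
b = r sin θ = 36 * -1/2 = -18
z = -18*sqrt(3) - 18i


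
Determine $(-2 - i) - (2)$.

(-2 - 2) + (-1 - 0)i = -4 - i


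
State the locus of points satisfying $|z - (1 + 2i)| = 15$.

|z - z0| = r describes a circle centered at z0 with radius r
Here z0 = 1 + 2i and r = 15
Locus: Circle centered at (1, 2) with radius 15


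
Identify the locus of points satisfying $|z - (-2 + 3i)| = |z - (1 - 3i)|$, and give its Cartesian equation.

|z - z1| = |z - z2| means z is equidistant from z1 and z2,
i.e. the perpendicular bisector of the segment from (-2, 3) to (1, -3) (midpoint (-1/2, 0)).
With z = x + yi, square both sides:
(x - (-2))^2 + (y - 3)^2 = (x - 1)^2 + (y - (-3))^2
The x^2 and y^2 terms cancel: 6x + (-12)y = 10 - 13 = -3
Simplify: 2x - 4y = -1
Locus: Perpendicular bisector of the segment from (-2, 3) to (1, -3): the line 2x - 4y = -1


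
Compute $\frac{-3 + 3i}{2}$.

Divisor is real, so divide each part by 2:
= -3/2 + (3/2)i


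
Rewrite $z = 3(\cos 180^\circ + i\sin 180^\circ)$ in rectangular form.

a = r cos θ = 3 * -1 = -3
b = r sin θ = 3 * 0 = 0
z = -3


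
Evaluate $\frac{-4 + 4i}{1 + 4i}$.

Multiply numerator and denominator by conjugate (1 - 4i):
= (-4 + 4i)(1 - 4i) / (1^2 + 4^2)
= (12 + 20i) / 17
= 12/17 + (20/17)i


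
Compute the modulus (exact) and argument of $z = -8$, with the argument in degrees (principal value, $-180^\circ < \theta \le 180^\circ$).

|z| = sqrt((-8)^2 + 0^2) = 8
b = 0 and a < 0, so z lies on the negative real axis: arg(z) = 180°


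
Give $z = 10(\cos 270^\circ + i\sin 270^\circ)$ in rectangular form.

a = r cos θ = 10 * 0 = 0
b = r sin θ = 10 * -1 = -10
z = -10i


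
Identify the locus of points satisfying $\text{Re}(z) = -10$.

Re(z) = x where z = x + yi; the equation x = -10 is satisfied by all points with that x-coordinate
Locus: Vertical line x = -10


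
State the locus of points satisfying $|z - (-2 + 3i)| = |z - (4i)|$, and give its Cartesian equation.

|z - z1| = |z - z2| means z is equidistant from z1 and z2,
i.e. the perpendicular bisector of the segment from (-2, 3) to (0, 4) (midpoint (-1, 7/2)).
With z = x + yi, square both sides:
(x - (-2))^2 + (y - 3)^2 = (x - 0)^2 + (y - 4)^2
The x^2 and y^2 terms cancel: 4x + 2y = 16 - 13 = 3
Simplify: 4x + 2y = 3
Locus: Perpendicular bisector of the segment from (-2, 3) to (0, 4): the line 4x + 2y = 3


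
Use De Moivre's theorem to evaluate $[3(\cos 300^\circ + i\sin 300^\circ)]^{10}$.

By De Moivre: z^n = r^n(cos(nθ) + i sin(nθ))
= 3^10(cos(10*300°) + i sin(10*300°))
= 59049(cos 120° + i sin 120°)
= -59049/2 + (59049*sqrt(3)/2)i


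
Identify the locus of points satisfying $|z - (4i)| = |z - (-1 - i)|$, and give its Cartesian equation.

|z - z1| = |z - z2| means z is equidistant from z1 and z2,
i.e. the perpendicular bisector of the segment from (0, 4) to (-1, -1) (midpoint (-1/2, 3/2)).
With z = x + yi, square both sides:
(x - 0)^2 + (y - 4)^2 = (x - (-1))^2 + (y - (-1))^2
The x^2 and y^2 terms cancel: -2x + (-10)y = 2 - 16 = -14
Simplify: x + 5y = 7
Locus: Perpendicular bisector of the segment from (0, 4) to (-1, -1): the line x + 5y = 7


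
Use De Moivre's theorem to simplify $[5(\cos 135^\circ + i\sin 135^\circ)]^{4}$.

By De Moivre: z^n = r^n(cos(nθ) + i sin(nθ))
= 5^4(cos(4*135°) + i sin(4*135°))
= 625(cos 180° + i sin 180°)
= -625


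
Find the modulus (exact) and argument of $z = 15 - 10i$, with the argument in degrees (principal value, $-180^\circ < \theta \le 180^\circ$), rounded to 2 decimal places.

|z| = sqrt(15^2 + (-10)^2) = sqrt(325)
arg(z) = arctan(b/a) = arctan(-10/15) (quadrant-adjusted) = -33.69°


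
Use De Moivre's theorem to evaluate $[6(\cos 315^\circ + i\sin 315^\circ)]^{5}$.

By De Moivre: z^n = r^n(cos(nθ) + i sin(nθ))
= 6^5(cos(5*315°) + i sin(5*315°))
= 7776(cos 135° + i sin 135°)
= -3888*sqrt(2) + 3888*sqrt(2)i


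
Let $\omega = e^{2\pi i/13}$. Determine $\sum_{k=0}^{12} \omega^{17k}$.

Let ζ = ω^17 = e^(2πi·17/13). Since 13 ∤ 17, ζ ≠ 1.
Sum = Σ_{k=0}^{12} ζ^k = (ζ^13 - 1)/(ζ - 1) = (ω^{17·13} - 1)/(ζ - 1) = (1 - 1)/(ζ - 1) = 0


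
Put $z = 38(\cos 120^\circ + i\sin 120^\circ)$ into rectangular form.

a = r cos θ = 38 * -1/2 = -19
b = r sin θ = 38 * sqrt(3)/2 = 19*sqrt(3)
z = -19 + 19*sqrt(3)i


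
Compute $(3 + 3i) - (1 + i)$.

(3 - 1) + (3 - 1)i = 2 + 2i


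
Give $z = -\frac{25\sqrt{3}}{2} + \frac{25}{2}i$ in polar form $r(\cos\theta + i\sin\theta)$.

r = |z| = sqrt(a^2 + b^2) = sqrt((-25*sqrt(3)/2)^2 + (25/2)^2) = sqrt(1875/4 + 625/4) = sqrt(625) = 25
θ = arctan(b/a) = arctan(12.5/-21.6506) (quadrant-adjusted) = 150°
z = 25(cos 150° + i sin 150°)


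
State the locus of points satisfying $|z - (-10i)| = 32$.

|z - z0| = r describes a circle centered at z0 with radius r
Here z0 = -10i and r = 32
Locus: Circle centered at (0, -10) with radius 32


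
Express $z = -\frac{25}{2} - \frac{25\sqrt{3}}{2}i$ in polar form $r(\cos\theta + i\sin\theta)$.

r = |z| = sqrt(a^2 + b^2) = sqrt((-25/2)^2 + (-25*sqrt(3)/2)^2) = sqrt(625/4 + 1875/4) = sqrt(625) = 25
θ = arctan(b/a) = arctan(-21.6506/-12.5) (quadrant-adjusted) = 240°
z = 25(cos 240° + i sin 240°)


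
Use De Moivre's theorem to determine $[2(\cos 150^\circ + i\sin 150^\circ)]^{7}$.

By De Moivre: z^n = r^n(cos(nθ) + i sin(nθ))
= 2^7(cos(7*150°) + i sin(7*150°))
= 128(cos 330° + i sin 330°)
= 64*sqrt(3) - 64i


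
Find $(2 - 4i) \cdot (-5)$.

(a1*a2 - b1*b2) + (a1*b2 + b1*a2)i
= (-10 - 0) + (0 + 20)i
= -10 + 20i


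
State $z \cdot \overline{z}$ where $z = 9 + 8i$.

z * conjugate(z) = |z|^2 = a^2 + b^2
= 9^2 + 8^2 = 145


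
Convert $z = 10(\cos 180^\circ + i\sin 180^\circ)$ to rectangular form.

a = r cos θ = 10 * -1 = -10
b = r sin θ = 10 * 0 = 0
z = -10


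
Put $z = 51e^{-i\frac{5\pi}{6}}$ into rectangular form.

a = r cos θ = 51 * -sqrt(3)/2 = -51*sqrt(3)/2
b = r sin θ = 51 * -1/2 = -51/2
z = -51*sqrt(3)/2 - (51/2)i


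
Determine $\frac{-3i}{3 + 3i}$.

Multiply numerator and denominator by conjugate (3 - 3i):
= (-3i)(3 - 3i) / (3^2 + 3^2)
= (-9 - 9i) / 18
Divide through by 9: (-1 - i) / 2
= -1/2 - (1/2)i


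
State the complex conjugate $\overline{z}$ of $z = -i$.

If z = a + bi, then conjugate(z) = a - bi
conjugate(-i) = i


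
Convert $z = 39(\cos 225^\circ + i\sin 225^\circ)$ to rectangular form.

a = r cos θ = 39 * -sqrt(2)/2 = -39*sqrt(2)/2
b = r sin θ = 39 * -sqrt(2)/2 = -39*sqrt(2)/2
z = -39*sqrt(2)/2 - (39*sqrt(2)/2)i


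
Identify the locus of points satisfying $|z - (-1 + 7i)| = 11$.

|z - z0| = r describes a circle centered at z0 with radius r
Here z0 = -1 + 7i and r = 11
Locus: Circle centered at (-1, 7) with radius 11


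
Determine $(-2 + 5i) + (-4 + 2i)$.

(-2 + (-4)) + (5 + 2)i = -6 + 7i


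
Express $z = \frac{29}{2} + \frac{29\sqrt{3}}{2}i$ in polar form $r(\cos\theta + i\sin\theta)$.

r = |z| = sqrt(a^2 + b^2) = sqrt((29/2)^2 + (29*sqrt(3)/2)^2) = sqrt(841/4 + 2523/4) = sqrt(841) = 29
θ = arctan(b/a) = arctan(25.1147/14.5) (quadrant-adjusted) = 60°
z = 29(cos 60° + i sin 60°)


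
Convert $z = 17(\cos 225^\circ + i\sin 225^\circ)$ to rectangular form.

a = r cos θ = 17 * -sqrt(2)/2 = -17*sqrt(2)/2
b = r sin θ = 17 * -sqrt(2)/2 = -17*sqrt(2)/2
z = -17*sqrt(2)/2 - (17*sqrt(2)/2)i


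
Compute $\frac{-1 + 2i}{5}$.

Divisor is real, so divide each part by 5:
= -1/5 + (2/5)i


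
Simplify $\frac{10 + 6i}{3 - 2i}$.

Multiply numerator and denominator by conjugate (3 + 2i):
= (10 + 6i)(3 + 2i) / (3^2 + (-2)^2)
= (18 + 38i) / 13
= 18/13 + (38/13)i


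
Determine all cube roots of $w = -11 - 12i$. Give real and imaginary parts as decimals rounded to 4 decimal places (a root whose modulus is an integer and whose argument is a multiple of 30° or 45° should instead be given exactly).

|w| = sqrt(265) ≈ 16.278821, arg(w) ≈ 227.489553°
Root modulus = sqrt(265)^(1/3) ≈ 2.534395
Root arguments: θ_k = (arg(w) + 360°k)/3 for k = 0, 1, ..., 2
Compute each root as (root modulus)(cos θ_k + i sin θ_k) using full-precision intermediates, then round to 4 decimal places.
Roots: 0.6204 + 2.4573i, -2.4383 - 0.6913i, 1.8179 - 1.7659i


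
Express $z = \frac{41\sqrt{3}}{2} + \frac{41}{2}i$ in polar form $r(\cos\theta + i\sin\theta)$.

r = |z| = sqrt(a^2 + b^2) = sqrt((41*sqrt(3)/2)^2 + (41/2)^2) = sqrt(5043/4 + 1681/4) = sqrt(1681) = 41
θ = arctan(b/a) = arctan(20.5/35.507) (quadrant-adjusted) = 30°
z = 41(cos 30° + i sin 30°)


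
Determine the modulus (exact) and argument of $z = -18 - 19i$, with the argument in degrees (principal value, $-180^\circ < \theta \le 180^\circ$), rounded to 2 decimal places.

|z| = sqrt((-18)^2 + (-19)^2) = sqrt(685)
arg(z) = arctan(b/a) = arctan(-19/-18) (quadrant-adjusted) = -133.45°


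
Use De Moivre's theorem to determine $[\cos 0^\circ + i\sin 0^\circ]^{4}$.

By De Moivre: z^n = r^n(cos(nθ) + i sin(nθ))
= 1^4(cos(4*0°) + i sin(4*0°))
= 1(cos 0° + i sin 0°)
= 1


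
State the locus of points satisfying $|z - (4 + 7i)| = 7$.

|z - z0| = r describes a circle centered at z0 with radius r
Here z0 = 4 + 7i and r = 7
Locus: Circle centered at (4, 7) with radius 7


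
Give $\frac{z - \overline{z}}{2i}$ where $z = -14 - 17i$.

z - conjugate(z) = 2bi
(z - conjugate(z))/(2i) = 2bi/(2i) = b = -17


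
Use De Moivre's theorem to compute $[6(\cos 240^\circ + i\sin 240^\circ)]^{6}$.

By De Moivre: z^n = r^n(cos(nθ) + i sin(nθ))
= 6^6(cos(6*240°) + i sin(6*240°))
= 46656(cos 0° + i sin 0°)
= 46656


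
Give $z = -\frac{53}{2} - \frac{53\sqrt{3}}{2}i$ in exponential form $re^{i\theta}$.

r = |z| = sqrt((-53/2)^2 + (-53*sqrt(3)/2)^2) = sqrt(2809/4 + 8427/4) = sqrt(2809) = 53
θ = arctan(b/a) = arctan(-45.8993/-26.5) (quadrant-adjusted) = 240° = 4π/3
z = 53e^(i*4π/3)


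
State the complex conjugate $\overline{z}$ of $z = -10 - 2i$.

If z = a + bi, then conjugate(z) = a - bi
conjugate(-10 - 2i) = -10 + 2i


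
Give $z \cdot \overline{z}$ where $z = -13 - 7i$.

z * conjugate(z) = |z|^2 = a^2 + b^2
= (-13)^2 + (-7)^2 = 218


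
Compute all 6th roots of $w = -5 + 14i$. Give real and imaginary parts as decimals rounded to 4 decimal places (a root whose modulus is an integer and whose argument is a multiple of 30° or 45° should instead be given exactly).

|w| = sqrt(221) ≈ 14.866069, arg(w) ≈ 109.653824°
Root modulus = sqrt(221)^(1/6) ≈ 1.568072
Root arguments: θ_k = (arg(w) + 360°k)/6 for k = 0, 1, ..., 5
Compute each root as (root modulus)(cos θ_k + i sin θ_k) using full-precision intermediates, then round to 4 decimal places.
Roots: 1.4890 + 0.4917i, 0.3186 + 1.5354i, -1.1703 + 1.0436i, -1.4890 - 0.4917i, -0.3186 - 1.5354i, 1.1703 - 1.0436i


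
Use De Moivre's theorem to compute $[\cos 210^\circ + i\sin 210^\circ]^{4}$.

By De Moivre: z^n = r^n(cos(nθ) + i sin(nθ))
= 1^4(cos(4*210°) + i sin(4*210°))
= 1(cos 120° + i sin 120°)
= -1/2 + (sqrt(3)/2)i


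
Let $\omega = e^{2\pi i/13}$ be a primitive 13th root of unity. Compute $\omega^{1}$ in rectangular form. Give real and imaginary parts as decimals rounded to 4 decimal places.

ω^1 = e^(2πi·1/13) = e^(i·2π/13)
= cos(2π/13) + i sin(2π/13)
= 0.8855 + 0.4647i


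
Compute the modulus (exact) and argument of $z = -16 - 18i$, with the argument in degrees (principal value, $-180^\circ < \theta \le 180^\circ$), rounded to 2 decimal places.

|z| = sqrt((-16)^2 + (-18)^2) = sqrt(580)
arg(z) = arctan(b/a) = arctan(-18/-16) (quadrant-adjusted) = -131.63°


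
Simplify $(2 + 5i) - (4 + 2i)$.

(2 - 4) + (5 - 2)i = -2 + 3i


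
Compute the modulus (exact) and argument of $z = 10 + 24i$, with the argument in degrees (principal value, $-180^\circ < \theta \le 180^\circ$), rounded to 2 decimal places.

|z| = sqrt(10^2 + 24^2) = 26
arg(z) = arctan(b/a) = arctan(24/10) (quadrant-adjusted) = 67.38°


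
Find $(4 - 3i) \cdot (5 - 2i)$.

(a1*a2 - b1*b2) + (a1*b2 + b1*a2)i
= (20 - 6) + (-8 + (-15))i
= 14 - 23i


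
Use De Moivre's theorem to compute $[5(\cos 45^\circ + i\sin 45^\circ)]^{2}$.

By De Moivre: z^n = r^n(cos(nθ) + i sin(nθ))
= 5^2(cos(2*45°) + i sin(2*45°))
= 25(cos 90° + i sin 90°)
= 25i


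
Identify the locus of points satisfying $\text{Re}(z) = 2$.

Re(z) = x where z = x + yi; the equation x = 2 is satisfied by all points with that x-coordinate
Locus: Vertical line x = 2


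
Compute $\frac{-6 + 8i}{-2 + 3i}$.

Multiply numerator and denominator by conjugate (-2 - 3i):
= (-6 + 8i)(-2 - 3i) / ((-2)^2 + 3^2)
= (36 + 2i) / 13
= 36/13 + (2/13)i


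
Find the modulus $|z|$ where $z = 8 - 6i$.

|z| = sqrt(a^2 + b^2) = sqrt(8^2 + (-6)^2) = sqrt(100) = 10


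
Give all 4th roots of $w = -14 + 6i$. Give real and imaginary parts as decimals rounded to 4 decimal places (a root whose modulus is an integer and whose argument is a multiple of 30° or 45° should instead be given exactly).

|w| = sqrt(232) ≈ 15.231546, arg(w) ≈ 156.801409°
Root modulus = sqrt(232)^(1/4) ≈ 1.975541
Root arguments: θ_k = (arg(w) + 360°k)/4 for k = 0, 1, ..., 3
Compute each root as (root modulus)(cos θ_k + i sin θ_k) using full-precision intermediates, then round to 4 decimal places.
Roots: 1.5309 + 1.2486i, -1.2486 + 1.5309i, -1.5309 - 1.2486i, 1.2486 - 1.5309i


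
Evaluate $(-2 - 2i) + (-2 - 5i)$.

(-2 + (-2)) + (-2 + (-5))i = -4 - 7i


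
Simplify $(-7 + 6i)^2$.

(a + bi)^2 = a^2 - b^2 + 2abi
= (-7)^2 - 6^2 + 2*(-7)*6i
= 13 - 84i


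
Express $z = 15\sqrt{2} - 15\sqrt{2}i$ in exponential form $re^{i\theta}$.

r = |z| = sqrt((15*sqrt(2))^2 + (-15*sqrt(2))^2) = sqrt(450 + 450) = sqrt(900) = 30
θ = arctan(b/a) = arctan(-21.2132/21.2132) (quadrant-adjusted) = -45° = -π/4
z = 30e^(-i*π/4)


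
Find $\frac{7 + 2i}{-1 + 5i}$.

Multiply numerator and denominator by conjugate (-1 - 5i):
= (7 + 2i)(-1 - 5i) / ((-1)^2 + 5^2)
= (3 - 37i) / 26
= 3/26 - (37/26)i


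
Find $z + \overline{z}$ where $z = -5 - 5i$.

z + conjugate(z) = (a + bi) + (a - bi) = 2a
= 2 * (-5) = -10


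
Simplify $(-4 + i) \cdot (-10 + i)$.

(a1*a2 - b1*b2) + (a1*b2 + b1*a2)i
= (40 - 1) + (-4 + (-10))i
= 39 - 14i


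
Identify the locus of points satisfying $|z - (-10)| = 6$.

|z - z0| = r describes a circle centered at z0 with radius r
Here z0 = -10 and r = 6
Locus: Circle centered at (-10, 0) with radius 6


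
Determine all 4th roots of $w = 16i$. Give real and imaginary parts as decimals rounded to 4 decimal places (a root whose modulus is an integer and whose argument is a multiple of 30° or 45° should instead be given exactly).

|w| = 16, arg(w) = 90°
Root modulus = 16^(1/4) = 2
Root arguments: θ_k = (90° + 360°k)/4 for k = 0, 1, ..., 3
Compute each root as (root modulus)(cos θ_k + i sin θ_k) using full-precision intermediates, then round to 4 decimal places.
Roots: 1.8478 + 0.7654i, -0.7654 + 1.8478i, -1.8478 - 0.7654i, 0.7654 - 1.8478i


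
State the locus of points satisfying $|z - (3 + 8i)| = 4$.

|z - z0| = r describes a circle centered at z0 with radius r
Here z0 = 3 + 8i and r = 4
Locus: Circle centered at (3, 8) with radius 4


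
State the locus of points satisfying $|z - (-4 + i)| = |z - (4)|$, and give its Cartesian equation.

|z - z1| = |z - z2| means z is equidistant from z1 and z2,
i.e. the perpendicular bisector of the segment from (-4, 1) to (4, 0) (midpoint (0, 1/2)).
With z = x + yi, square both sides:
(x - (-4))^2 + (y - 1)^2 = (x - 4)^2 + (y - 0)^2
The x^2 and y^2 terms cancel: 16x + (-2)y = 16 - 17 = -1
Simplify: 16x - 2y = -1
Locus: Perpendicular bisector of the segment from (-4, 1) to (4, 0): the line 16x - 2y = -1


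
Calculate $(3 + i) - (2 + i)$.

(3 - 2) + (1 - 1)i = 1


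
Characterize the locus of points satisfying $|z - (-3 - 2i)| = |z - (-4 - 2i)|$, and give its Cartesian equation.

|z - z1| = |z - z2| means z is equidistant from z1 and z2,
i.e. the perpendicular bisector of the segment from (-3, -2) to (-4, -2) (midpoint (-7/2, -2)).
With z = x + yi, square both sides:
(x - (-3))^2 + (y - (-2))^2 = (x - (-4))^2 + (y - (-2))^2
The x^2 and y^2 terms cancel: -2x + 0y = 20 - 13 = 7
Simplify: x = -7/2
Locus: Perpendicular bisector of the segment from (-3, -2) to (-4, -2): the line x = -7/2


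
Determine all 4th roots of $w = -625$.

|w| = 625, arg(w) = 180°
Root modulus = 625^(1/4) = 5
Root arguments: θ_k = (180° + 360°k)/4 for k = 0, 1, ..., 3
Roots: 5*sqrt(2)/2 + (5*sqrt(2)/2)i, -5*sqrt(2)/2 + (5*sqrt(2)/2)i, -5*sqrt(2)/2 - (5*sqrt(2)/2)i, 5*sqrt(2)/2 - (5*sqrt(2)/2)i


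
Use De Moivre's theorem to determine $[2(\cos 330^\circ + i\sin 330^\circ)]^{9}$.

By De Moivre: z^n = r^n(cos(nθ) + i sin(nθ))
= 2^9(cos(9*330°) + i sin(9*330°))
= 512(cos 90° + i sin 90°)
= 512i


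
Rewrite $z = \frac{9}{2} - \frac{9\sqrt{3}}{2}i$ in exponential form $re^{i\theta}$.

r = |z| = sqrt((9/2)^2 + (-9*sqrt(3)/2)^2) = sqrt(81/4 + 243/4) = sqrt(81) = 9
θ = arctan(b/a) = arctan(-7.7942/4.5) (quadrant-adjusted) = -60° = -π/3
z = 9e^(-i*π/3)


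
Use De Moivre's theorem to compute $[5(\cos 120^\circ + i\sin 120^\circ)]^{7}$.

By De Moivre: z^n = r^n(cos(nθ) + i sin(nθ))
= 5^7(cos(7*120°) + i sin(7*120°))
= 78125(cos 120° + i sin 120°)
= -78125/2 + (78125*sqrt(3)/2)i


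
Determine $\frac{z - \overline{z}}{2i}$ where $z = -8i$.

z - conjugate(z) = 2bi
(z - conjugate(z))/(2i) = 2bi/(2i) = b = -8


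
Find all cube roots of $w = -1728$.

|w| = 1728, arg(w) = 180°
Root modulus = 1728^(1/3) = 12
Root arguments: θ_k = (180° + 360°k)/3 for k = 0, 1, ..., 2
Roots: 6 + 6*sqrt(3)i, -12, 6 - 6*sqrt(3)i


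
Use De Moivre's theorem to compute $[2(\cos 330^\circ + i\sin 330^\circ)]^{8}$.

By De Moivre: z^n = r^n(cos(nθ) + i sin(nθ))
= 2^8(cos(8*330°) + i sin(8*330°))
= 256(cos 120° + i sin 120°)
= -128 + 128*sqrt(3)i


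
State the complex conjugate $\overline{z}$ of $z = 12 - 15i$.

If z = a + bi, then conjugate(z) = a - bi
conjugate(12 - 15i) = 12 + 15i


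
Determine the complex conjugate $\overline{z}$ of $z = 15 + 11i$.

If z = a + bi, then conjugate(z) = a - bi
conjugate(15 + 11i) = 15 - 11i


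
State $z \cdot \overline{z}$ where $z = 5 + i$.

z * conjugate(z) = |z|^2 = a^2 + b^2
= 5^2 + 1^2 = 26


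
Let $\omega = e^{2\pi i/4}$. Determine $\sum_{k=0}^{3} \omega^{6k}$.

Let ζ = ω^6 = e^(2πi·6/4). Since 4 ∤ 6, ζ ≠ 1.
Sum = Σ_{k=0}^{3} ζ^k = (ζ^4 - 1)/(ζ - 1) = (ω^{6·4} - 1)/(ζ - 1) = (1 - 1)/(ζ - 1) = 0


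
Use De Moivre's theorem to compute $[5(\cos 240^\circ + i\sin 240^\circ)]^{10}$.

By De Moivre: z^n = r^n(cos(nθ) + i sin(nθ))
= 5^10(cos(10*240°) + i sin(10*240°))
= 9765625(cos 240° + i sin 240°)
= -9765625/2 - (9765625*sqrt(3)/2)i


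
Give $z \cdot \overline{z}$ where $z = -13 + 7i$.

z * conjugate(z) = |z|^2 = a^2 + b^2
= (-13)^2 + 7^2 = 218


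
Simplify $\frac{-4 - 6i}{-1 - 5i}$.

Multiply numerator and denominator by conjugate (-1 + 5i):
= (-4 - 6i)(-1 + 5i) / ((-1)^2 + (-5)^2)
= (34 - 14i) / 26
Divide through by 2: (17 - 7i) / 13
= 17/13 - (7/13)i


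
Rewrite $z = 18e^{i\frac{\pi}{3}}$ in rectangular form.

a = r cos θ = 18 * 1/2 = 9
b = r sin θ = 18 * sqrt(3)/2 = 9*sqrt(3)
z = 9 + 9*sqrt(3)i


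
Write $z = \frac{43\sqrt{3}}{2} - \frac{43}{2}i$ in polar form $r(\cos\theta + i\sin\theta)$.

r = |z| = sqrt(a^2 + b^2) = sqrt((43*sqrt(3)/2)^2 + (-43/2)^2) = sqrt(5547/4 + 1849/4) = sqrt(1849) = 43
θ = arctan(b/a) = arctan(-21.5/37.2391) (quadrant-adjusted) = 330°
z = 43(cos 330° + i sin 330°)


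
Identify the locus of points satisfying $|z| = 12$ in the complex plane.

|z| = 12 means sqrt(x^2 + y^2) = 12
This is a circle of radius 12 centered at the origin


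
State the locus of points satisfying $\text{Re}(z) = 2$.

Re(z) = x where z = x + yi; the equation x = 2 is satisfied by all points with that x-coordinate
Locus: Vertical line x = 2


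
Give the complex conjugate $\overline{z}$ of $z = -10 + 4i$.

If z = a + bi, then conjugate(z) = a - bi
conjugate(-10 + 4i) = -10 - 4i


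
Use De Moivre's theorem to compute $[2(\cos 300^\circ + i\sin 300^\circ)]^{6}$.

By De Moivre: z^n = r^n(cos(nθ) + i sin(nθ))
= 2^6(cos(6*300°) + i sin(6*300°))
= 64(cos 0° + i sin 0°)
= 64


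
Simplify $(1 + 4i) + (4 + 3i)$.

(1 + 4) + (4 + 3)i = 5 + 7i


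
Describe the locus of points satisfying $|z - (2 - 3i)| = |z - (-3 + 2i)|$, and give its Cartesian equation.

|z - z1| = |z - z2| means z is equidistant from z1 and z2,
i.e. the perpendicular bisector of the segment from (2, -3) to (-3, 2) (midpoint (-1/2, -1/2)).
With z = x + yi, square both sides:
(x - 2)^2 + (y - (-3))^2 = (x - (-3))^2 + (y - 2)^2
The x^2 and y^2 terms cancel: -10x + 10y = 13 - 13 = 0
Simplify: x - y = 0
Locus: Perpendicular bisector of the segment from (2, -3) to (-3, 2): the line x - y = 0


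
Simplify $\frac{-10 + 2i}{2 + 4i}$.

Multiply numerator and denominator by conjugate (2 - 4i):
= (-10 + 2i)(2 - 4i) / (2^2 + 4^2)
= (-12 + 44i) / 20
Divide through by 4: (-3 + 11i) / 5
= -3/5 + (11/5)i


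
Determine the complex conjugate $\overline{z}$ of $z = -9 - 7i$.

If z = a + bi, then conjugate(z) = a - bi
conjugate(-9 - 7i) = -9 + 7i


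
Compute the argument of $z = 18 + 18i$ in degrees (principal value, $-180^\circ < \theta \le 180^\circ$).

θ = arctan(b/a) = arctan(18/18) (quadrant-adjusted) = 45°


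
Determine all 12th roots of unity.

ω_k = e^(2πik/12) = cos(2πk/12) + i sin(2πk/12) for k = 0, 1, ..., 11
Roots: 1, sqrt(3)/2 + (1/2)i, 1/2 + (sqrt(3)/2)i, i, -1/2 + (sqrt(3)/2)i, -sqrt(3)/2 + (1/2)i, -1, -sqrt(3)/2 - (1/2)i, -1/2 - (sqrt(3)/2)i, -i, 1/2 - (sqrt(3)/2)i, sqrt(3)/2 - (1/2)i


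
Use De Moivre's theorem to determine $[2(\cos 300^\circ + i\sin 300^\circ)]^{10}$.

By De Moivre: z^n = r^n(cos(nθ) + i sin(nθ))
= 2^10(cos(10*300°) + i sin(10*300°))
= 1024(cos 120° + i sin 120°)
= -512 + 512*sqrt(3)i


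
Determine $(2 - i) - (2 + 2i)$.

(2 - 2) + (-1 - 2)i = -3i


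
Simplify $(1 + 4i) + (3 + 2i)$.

(1 + 3) + (4 + 2)i = 4 + 6i


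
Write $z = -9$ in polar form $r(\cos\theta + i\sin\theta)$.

r = |z| = sqrt(a^2 + b^2) = sqrt((-9)^2 + (0)^2) = sqrt(81 + 0) = sqrt(81) = 9
b = 0 and a < 0, so z lies on the negative real axis: θ = 180°
z = 9(cos 180° + i sin 180°)


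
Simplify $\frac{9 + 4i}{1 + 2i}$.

Multiply numerator and denominator by conjugate (1 - 2i):
= (9 + 4i)(1 - 2i) / (1^2 + 2^2)
= (17 - 14i) / 5
= 17/5 - (14/5)i


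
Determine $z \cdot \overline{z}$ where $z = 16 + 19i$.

z * conjugate(z) = |z|^2 = a^2 + b^2
= 16^2 + 19^2 = 617


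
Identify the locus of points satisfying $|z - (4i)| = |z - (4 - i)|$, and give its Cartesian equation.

|z - z1| = |z - z2| means z is equidistant from z1 and z2,
i.e. the perpendicular bisector of the segment from (0, 4) to (4, -1) (midpoint (2, 3/2)).
With z = x + yi, square both sides:
(x - 0)^2 + (y - 4)^2 = (x - 4)^2 + (y - (-1))^2
The x^2 and y^2 terms cancel: 8x + (-10)y = 17 - 16 = 1
Simplify: 8x - 10y = 1
Locus: Perpendicular bisector of the segment from (0, 4) to (4, -1): the line 8x - 10y = 1


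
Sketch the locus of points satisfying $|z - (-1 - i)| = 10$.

|z - z0| = r describes a circle centered at z0 with radius r
Here z0 = -1 - i and r = 10
Locus: Circle centered at (-1, -1) with radius 10


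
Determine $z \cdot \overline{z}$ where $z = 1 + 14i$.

z * conjugate(z) = |z|^2 = a^2 + b^2
= 1^2 + 14^2 = 197


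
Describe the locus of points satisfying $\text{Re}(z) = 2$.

Re(z) = x where z = x + yi; the equation x = 2 is satisfied by all points with that x-coordinate
Locus: Vertical line x = 2


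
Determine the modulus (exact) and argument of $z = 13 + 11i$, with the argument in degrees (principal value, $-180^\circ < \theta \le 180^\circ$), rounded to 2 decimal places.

|z| = sqrt(13^2 + 11^2) = sqrt(290)
arg(z) = arctan(b/a) = arctan(11/13) (quadrant-adjusted) = 40.24°


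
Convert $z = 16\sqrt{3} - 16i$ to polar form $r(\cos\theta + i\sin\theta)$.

r = |z| = sqrt(a^2 + b^2) = sqrt((16*sqrt(3))^2 + (-16)^2) = sqrt(768 + 256) = sqrt(1024) = 32
θ = arctan(b/a) = arctan(-16/27.7128) (quadrant-adjusted) = 330°
z = 32(cos 330° + i sin 330°)


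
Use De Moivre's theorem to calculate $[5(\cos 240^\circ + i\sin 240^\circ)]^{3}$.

By De Moivre: z^n = r^n(cos(nθ) + i sin(nθ))
= 5^3(cos(3*240°) + i sin(3*240°))
= 125(cos 0° + i sin 0°)
= 125


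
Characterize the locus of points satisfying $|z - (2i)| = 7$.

|z - z0| = r describes a circle centered at z0 with radius r
Here z0 = 2i and r = 7
Locus: Circle centered at (0, 2) with radius 7


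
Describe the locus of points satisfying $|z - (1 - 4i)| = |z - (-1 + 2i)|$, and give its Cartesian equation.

|z - z1| = |z - z2| means z is equidistant from z1 and z2,
i.e. the perpendicular bisector of the segment from (1, -4) to (-1, 2) (midpoint (0, -1)).
With z = x + yi, square both sides:
(x - 1)^2 + (y - (-4))^2 = (x - (-1))^2 + (y - 2)^2
The x^2 and y^2 terms cancel: -4x + 12y = 5 - 17 = -12
Simplify: x - 3y = 3
Locus: Perpendicular bisector of the segment from (1, -4) to (-1, 2): the line x - 3y = 3


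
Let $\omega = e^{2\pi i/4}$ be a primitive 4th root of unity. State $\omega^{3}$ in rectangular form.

ω^3 = e^(2πi·3/4) = e^(i·3π/2)
= cos(3π/2) + i sin(3π/2)
= -i


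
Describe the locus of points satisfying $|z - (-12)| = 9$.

|z - z0| = r describes a circle centered at z0 with radius r
Here z0 = -12 and r = 9
Locus: Circle centered at (-12, 0) with radius 9


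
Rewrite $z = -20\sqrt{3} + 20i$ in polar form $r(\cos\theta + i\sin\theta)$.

r = |z| = sqrt(a^2 + b^2) = sqrt((-20*sqrt(3))^2 + (20)^2) = sqrt(1200 + 400) = sqrt(1600) = 40
θ = arctan(b/a) = arctan(20/-34.641) (quadrant-adjusted) = 150°
z = 40(cos 150° + i sin 150°)


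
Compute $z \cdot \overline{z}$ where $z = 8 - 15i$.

z * conjugate(z) = |z|^2 = a^2 + b^2
= 8^2 + (-15)^2 = 289


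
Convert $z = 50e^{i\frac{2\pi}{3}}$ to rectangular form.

a = r cos θ = 50 * -1/2 = -25
b = r sin θ = 50 * sqrt(3)/2 = 25*sqrt(3)
z = -25 + 25*sqrt(3)i


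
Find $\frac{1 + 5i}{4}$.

Divisor is real, so divide each part by 4:
= 1/4 + (5/4)i


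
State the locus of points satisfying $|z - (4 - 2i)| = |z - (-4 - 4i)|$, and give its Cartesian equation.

|z - z1| = |z - z2| means z is equidistant from z1 and z2,
i.e. the perpendicular bisector of the segment from (4, -2) to (-4, -4) (midpoint (0, -3)).
With z = x + yi, square both sides:
(x - 4)^2 + (y - (-2))^2 = (x - (-4))^2 + (y - (-4))^2
The x^2 and y^2 terms cancel: -16x + (-4)y = 32 - 20 = 12
Simplify: 4x + y = -3
Locus: Perpendicular bisector of the segment from (4, -2) to (-4, -4): the line 4x + y = -3


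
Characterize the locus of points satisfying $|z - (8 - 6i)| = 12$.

|z - z0| = r describes a circle centered at z0 with radius r
Here z0 = 8 - 6i and r = 12
Locus: Circle centered at (8, -6) with radius 12


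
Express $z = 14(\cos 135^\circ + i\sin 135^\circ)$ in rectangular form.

a = r cos θ = 14 * -sqrt(2)/2 = -7*sqrt(2)
b = r sin θ = 14 * sqrt(2)/2 = 7*sqrt(2)
z = -7*sqrt(2) + 7*sqrt(2)i


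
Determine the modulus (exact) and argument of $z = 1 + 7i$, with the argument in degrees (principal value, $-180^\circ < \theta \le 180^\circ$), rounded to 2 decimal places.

|z| = sqrt(1^2 + 7^2) = sqrt(50)
arg(z) = arctan(b/a) = arctan(7/1) (quadrant-adjusted) = 81.87°


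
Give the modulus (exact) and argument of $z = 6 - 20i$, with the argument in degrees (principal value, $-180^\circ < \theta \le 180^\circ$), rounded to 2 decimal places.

|z| = sqrt(6^2 + (-20)^2) = sqrt(436)
arg(z) = arctan(b/a) = arctan(-20/6) (quadrant-adjusted) = -73.30°


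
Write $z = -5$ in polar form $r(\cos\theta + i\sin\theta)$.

r = |z| = sqrt(a^2 + b^2) = sqrt((-5)^2 + (0)^2) = sqrt(25 + 0) = sqrt(25) = 5
b = 0 and a < 0, so z lies on the negative real axis: θ = 180°
z = 5(cos 180° + i sin 180°)


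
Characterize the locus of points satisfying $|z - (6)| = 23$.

|z - z0| = r describes a circle centered at z0 with radius r
Here z0 = 6 and r = 23
Locus: Circle centered at (6, 0) with radius 23


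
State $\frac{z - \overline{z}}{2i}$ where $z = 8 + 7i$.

z - conjugate(z) = 2bi
(z - conjugate(z))/(2i) = 2bi/(2i) = b = 7


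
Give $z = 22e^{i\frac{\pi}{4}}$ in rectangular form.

a = r cos θ = 22 * sqrt(2)/2 = 11*sqrt(2)
b = r sin θ = 22 * sqrt(2)/2 = 11*sqrt(2)
z = 11*sqrt(2) + 11*sqrt(2)i


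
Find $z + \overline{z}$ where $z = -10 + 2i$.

z + conjugate(z) = (a + bi) + (a - bi) = 2a
= 2 * (-10) = -20


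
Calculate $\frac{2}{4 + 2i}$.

Multiply numerator and denominator by conjugate (4 - 2i):
= (2)(4 - 2i) / (4^2 + 2^2)
= (8 - 4i) / 20
Divide through by 4: (2 - i) / 5
= 2/5 - (1/5)i


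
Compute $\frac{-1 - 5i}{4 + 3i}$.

Multiply numerator and denominator by conjugate (4 - 3i):
= (-1 - 5i)(4 - 3i) / (4^2 + 3^2)
= (-19 - 17i) / 25
= -19/25 - (17/25)i


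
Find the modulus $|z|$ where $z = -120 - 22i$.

|z| = sqrt(a^2 + b^2) = sqrt((-120)^2 + (-22)^2) = sqrt(14884) = 122


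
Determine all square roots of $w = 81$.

|w| = 81, arg(w) = 0°
Root modulus = 81^(1/2) = 9
Root arguments: θ_k = (0° + 360°k)/2 for k = 0, 1, ..., 1
Roots: 9, -9


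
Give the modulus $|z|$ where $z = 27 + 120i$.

|z| = sqrt(a^2 + b^2) = sqrt(27^2 + 120^2) = sqrt(15129) = 123


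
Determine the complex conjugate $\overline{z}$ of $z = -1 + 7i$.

If z = a + bi, then conjugate(z) = a - bi
conjugate(-1 + 7i) = -1 - 7i


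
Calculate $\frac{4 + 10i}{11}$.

Divisor is real, so divide each part by 11:
= 4/11 + (10/11)i


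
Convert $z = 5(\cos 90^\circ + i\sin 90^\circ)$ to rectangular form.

a = r cos θ = 5 * 0 = 0
b = r sin θ = 5 * 1 = 5
z = 5i


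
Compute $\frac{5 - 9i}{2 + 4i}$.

Multiply numerator and denominator by conjugate (2 - 4i):
= (5 - 9i)(2 - 4i) / (2^2 + 4^2)
= (-26 - 38i) / 20
Divide through by 2: (-13 - 19i) / 10
= -13/10 - (19/10)i


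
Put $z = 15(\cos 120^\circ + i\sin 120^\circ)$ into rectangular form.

a = r cos θ = 15 * -1/2 = -15/2
b = r sin θ = 15 * sqrt(3)/2 = 15*sqrt(3)/2
z = -15/2 + (15*sqrt(3)/2)i


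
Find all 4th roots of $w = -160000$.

|w| = 160000, arg(w) = 180°
Root modulus = 160000^(1/4) = 20
Root arguments: θ_k = (180° + 360°k)/4 for k = 0, 1, ..., 3
Roots: 10*sqrt(2) + 10*sqrt(2)i, -10*sqrt(2) + 10*sqrt(2)i, -10*sqrt(2) - 10*sqrt(2)i, 10*sqrt(2) - 10*sqrt(2)i


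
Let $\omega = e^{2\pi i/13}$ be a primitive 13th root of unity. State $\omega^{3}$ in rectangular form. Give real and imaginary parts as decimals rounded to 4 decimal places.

ω^3 = e^(2πi·3/13) = e^(i·6π/13)
= cos(6π/13) + i sin(6π/13)
= 0.1205 + 0.9927i


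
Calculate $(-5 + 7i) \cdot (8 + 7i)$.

(a1*a2 - b1*b2) + (a1*b2 + b1*a2)i
= (-40 - 49) + (-35 + 56)i
= -89 + 21i


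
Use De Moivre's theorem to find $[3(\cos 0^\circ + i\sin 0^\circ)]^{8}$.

By De Moivre: z^n = r^n(cos(nθ) + i sin(nθ))
= 3^8(cos(8*0°) + i sin(8*0°))
= 6561(cos 0° + i sin 0°)
= 6561


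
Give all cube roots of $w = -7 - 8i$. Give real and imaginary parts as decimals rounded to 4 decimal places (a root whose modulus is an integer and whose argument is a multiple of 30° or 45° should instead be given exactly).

|w| = sqrt(113) ≈ 10.630146, arg(w) ≈ 228.814075°
Root modulus = sqrt(113)^(1/3) ≈ 2.198770
Root arguments: θ_k = (arg(w) + 360°k)/3 for k = 0, 1, ..., 2
Compute each root as (root modulus)(cos θ_k + i sin θ_k) using full-precision intermediates, then round to 4 decimal places.
Roots: 0.5218 + 2.1360i, -2.1107 - 0.6161i, 1.5889 - 1.5199i


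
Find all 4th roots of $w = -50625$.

|w| = 50625, arg(w) = 180°
Root modulus = 50625^(1/4) = 15
Root arguments: θ_k = (180° + 360°k)/4 for k = 0, 1, ..., 3
Roots: 15*sqrt(2)/2 + (15*sqrt(2)/2)i, -15*sqrt(2)/2 + (15*sqrt(2)/2)i, -15*sqrt(2)/2 - (15*sqrt(2)/2)i, 15*sqrt(2)/2 - (15*sqrt(2)/2)i


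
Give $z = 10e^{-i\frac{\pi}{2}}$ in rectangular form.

a = r cos θ = 10 * 0 = 0
b = r sin θ = 10 * -1 = -10
z = -10i


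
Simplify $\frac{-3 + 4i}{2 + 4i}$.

Multiply numerator and denominator by conjugate (2 - 4i):
= (-3 + 4i)(2 - 4i) / (2^2 + 4^2)
= (10 + 20i) / 20
Divide through by 10: (1 + 2i) / 2
= 1/2 + i


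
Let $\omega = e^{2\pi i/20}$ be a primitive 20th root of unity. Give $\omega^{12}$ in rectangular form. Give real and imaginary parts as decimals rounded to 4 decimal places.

ω^12 = e^(2πi·12/20) = e^(i·6π/5)
= cos(6π/5) + i sin(6π/5)
= -0.8090 - 0.5878i


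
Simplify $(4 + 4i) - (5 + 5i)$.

(4 - 5) + (4 - 5)i = -1 - i


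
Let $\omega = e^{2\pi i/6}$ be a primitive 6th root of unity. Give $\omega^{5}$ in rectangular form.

ω^5 = e^(2πi·5/6) = e^(i·5π/3)
= cos(5π/3) + i sin(5π/3)
= 1/2 - (sqrt(3)/2)i


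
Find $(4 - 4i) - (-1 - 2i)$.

(4 - (-1)) + (-4 - (-2))i = 5 - 2i


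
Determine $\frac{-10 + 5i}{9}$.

Divisor is real, so divide each part by 9:
= -10/9 + (5/9)i


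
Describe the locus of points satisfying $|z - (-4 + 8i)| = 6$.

|z - z0| = r describes a circle centered at z0 with radius r
Here z0 = -4 + 8i and r = 6
Locus: Circle centered at (-4, 8) with radius 6


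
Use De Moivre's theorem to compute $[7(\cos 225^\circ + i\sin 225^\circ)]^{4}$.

By De Moivre: z^n = r^n(cos(nθ) + i sin(nθ))
= 7^4(cos(4*225°) + i sin(4*225°))
= 2401(cos 180° + i sin 180°)
= -2401


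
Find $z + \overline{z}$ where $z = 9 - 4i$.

z + conjugate(z) = (a + bi) + (a - bi) = 2a
= 2 * 9 = 18


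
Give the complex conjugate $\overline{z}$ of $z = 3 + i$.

If z = a + bi, then conjugate(z) = a - bi
conjugate(3 + i) = 3 - i


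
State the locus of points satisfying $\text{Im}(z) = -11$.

Im(z) = y where z = x + yi; the equation y = -11 is satisfied by all points with that y-coordinate
Locus: Horizontal line y = -11


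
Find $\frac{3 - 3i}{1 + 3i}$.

Multiply numerator and denominator by conjugate (1 - 3i):
= (3 - 3i)(1 - 3i) / (1^2 + 3^2)
= (-6 - 12i) / 10
Divide through by 2: (-3 - 6i) / 5
= -3/5 - (6/5)i


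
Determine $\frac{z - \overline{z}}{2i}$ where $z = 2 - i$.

z - conjugate(z) = 2bi
(z - conjugate(z))/(2i) = 2bi/(2i) = b = -1


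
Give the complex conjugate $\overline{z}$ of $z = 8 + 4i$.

If z = a + bi, then conjugate(z) = a - bi
conjugate(8 + 4i) = 8 - 4i


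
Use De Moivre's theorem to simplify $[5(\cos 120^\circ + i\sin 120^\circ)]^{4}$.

By De Moivre: z^n = r^n(cos(nθ) + i sin(nθ))
= 5^4(cos(4*120°) + i sin(4*120°))
= 625(cos 120° + i sin 120°)
= -625/2 + (625*sqrt(3)/2)i
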